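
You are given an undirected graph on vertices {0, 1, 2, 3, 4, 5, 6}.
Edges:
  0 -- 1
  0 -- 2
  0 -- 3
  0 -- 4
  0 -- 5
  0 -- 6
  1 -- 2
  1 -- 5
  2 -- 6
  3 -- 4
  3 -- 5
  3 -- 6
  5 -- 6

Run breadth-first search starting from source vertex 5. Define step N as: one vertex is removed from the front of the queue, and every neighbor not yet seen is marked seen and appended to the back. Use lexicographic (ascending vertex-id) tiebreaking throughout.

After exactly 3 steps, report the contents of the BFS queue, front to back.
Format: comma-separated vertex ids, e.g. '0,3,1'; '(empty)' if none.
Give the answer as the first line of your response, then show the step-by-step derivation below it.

3,6,2,4

step 1: dequeue 5; queue=[0,1,3,6]; order=5
step 2: dequeue 0; queue=[1,3,6,2,4]; order=5,0
step 3: dequeue 1; queue=[3,6,2,4]; order=5,0,1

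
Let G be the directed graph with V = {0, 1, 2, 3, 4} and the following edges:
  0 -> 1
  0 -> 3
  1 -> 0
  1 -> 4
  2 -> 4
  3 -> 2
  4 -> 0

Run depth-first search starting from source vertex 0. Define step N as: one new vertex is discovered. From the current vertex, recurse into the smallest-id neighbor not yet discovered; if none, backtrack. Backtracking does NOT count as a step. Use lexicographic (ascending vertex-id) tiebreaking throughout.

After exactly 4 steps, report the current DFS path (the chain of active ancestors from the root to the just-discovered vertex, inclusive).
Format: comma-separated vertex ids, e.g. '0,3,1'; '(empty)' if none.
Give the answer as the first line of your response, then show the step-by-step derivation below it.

0,3

step 1: discover 0; path=0; order=0
step 2: discover 1; path=0>1; order=0,1
step 3: discover 4; path=0>1>4; order=0,1,4
step 4: discover 3; path=0>3; order=0,1,4,3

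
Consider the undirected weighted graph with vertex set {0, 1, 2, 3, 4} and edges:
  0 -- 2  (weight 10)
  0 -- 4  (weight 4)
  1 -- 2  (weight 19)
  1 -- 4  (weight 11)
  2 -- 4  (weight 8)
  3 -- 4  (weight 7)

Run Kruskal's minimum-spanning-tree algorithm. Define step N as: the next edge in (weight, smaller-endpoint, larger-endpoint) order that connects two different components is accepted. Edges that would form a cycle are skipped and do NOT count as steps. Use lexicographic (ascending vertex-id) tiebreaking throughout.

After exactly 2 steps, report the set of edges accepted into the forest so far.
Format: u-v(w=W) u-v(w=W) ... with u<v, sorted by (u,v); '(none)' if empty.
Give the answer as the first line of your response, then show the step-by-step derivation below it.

0-4(w=4) 3-4(w=7)

step 1: add edge 0-4 (w=4); MST = {0-4(w=4)}
step 2: add edge 3-4 (w=7); MST = {0-4(w=4) 3-4(w=7)}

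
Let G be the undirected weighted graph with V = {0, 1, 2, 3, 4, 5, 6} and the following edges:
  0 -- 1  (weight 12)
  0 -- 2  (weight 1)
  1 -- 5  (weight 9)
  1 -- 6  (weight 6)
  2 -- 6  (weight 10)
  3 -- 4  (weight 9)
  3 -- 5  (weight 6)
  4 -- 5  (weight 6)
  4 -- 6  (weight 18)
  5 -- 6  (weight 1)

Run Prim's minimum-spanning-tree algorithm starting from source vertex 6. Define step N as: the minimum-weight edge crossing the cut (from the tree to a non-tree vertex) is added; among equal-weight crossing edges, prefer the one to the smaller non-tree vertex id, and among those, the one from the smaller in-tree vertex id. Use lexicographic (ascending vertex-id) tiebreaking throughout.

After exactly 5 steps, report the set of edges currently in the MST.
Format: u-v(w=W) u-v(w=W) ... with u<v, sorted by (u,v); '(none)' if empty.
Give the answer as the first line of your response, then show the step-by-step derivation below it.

1-6(w=6) 2-6(w=10) 3-5(w=6) 4-5(w=6) 5-6(w=1)

step 1: add edge 5-6 (w=1); MST = {5-6(w=1)}
step 2: add edge 1-6 (w=6); MST = {1-6(w=6) 5-6(w=1)}
step 3: add edge 3-5 (w=6); MST = {1-6(w=6) 3-5(w=6) 5-6(w=1)}
step 4: add edge 4-5 (w=6); MST = {1-6(w=6) 3-5(w=6) 4-5(w=6) 5-6(w=1)}
step 5: add edge 2-6 (w=10); MST = {1-6(w=6) 2-6(w=10) 3-5(w=6) 4-5(w=6) 5-6(w=1)}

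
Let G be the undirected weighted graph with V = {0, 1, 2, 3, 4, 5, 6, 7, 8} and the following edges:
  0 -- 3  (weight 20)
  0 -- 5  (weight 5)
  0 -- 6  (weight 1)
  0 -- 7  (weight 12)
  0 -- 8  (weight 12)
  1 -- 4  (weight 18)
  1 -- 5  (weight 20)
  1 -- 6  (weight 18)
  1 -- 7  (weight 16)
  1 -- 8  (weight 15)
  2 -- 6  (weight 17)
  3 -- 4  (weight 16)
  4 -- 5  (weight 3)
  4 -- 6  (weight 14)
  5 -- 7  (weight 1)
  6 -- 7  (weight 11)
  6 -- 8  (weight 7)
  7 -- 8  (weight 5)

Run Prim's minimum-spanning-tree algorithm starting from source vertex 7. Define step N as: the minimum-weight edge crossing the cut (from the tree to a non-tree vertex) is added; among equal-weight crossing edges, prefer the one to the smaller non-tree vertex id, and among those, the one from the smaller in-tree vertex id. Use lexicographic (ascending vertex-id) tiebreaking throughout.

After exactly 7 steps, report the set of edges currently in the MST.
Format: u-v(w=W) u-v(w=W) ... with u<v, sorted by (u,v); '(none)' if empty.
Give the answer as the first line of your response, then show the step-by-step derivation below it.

0-5(w=5) 0-6(w=1) 1-8(w=15) 3-4(w=16) 4-5(w=3) 5-7(w=1) 7-8(w=5)

step 1: add edge 5-7 (w=1); MST = {5-7(w=1)}
step 2: add edge 4-5 (w=3); MST = {4-5(w=3) 5-7(w=1)}
step 3: add edge 0-5 (w=5); MST = {0-5(w=5) 4-5(w=3) 5-7(w=1)}
step 4: add edge 0-6 (w=1); MST = {0-5(w=5) 0-6(w=1) 4-5(w=3) 5-7(w=1)}
step 5: add edge 7-8 (w=5); MST = {0-5(w=5) 0-6(w=1) 4-5(w=3) 5-7(w=1) 7-8(w=5)}
step 6: add edge 1-8 (w=15); MST = {0-5(w=5) 0-6(w=1) 1-8(w=15) 4-5(w=3) 5-7(w=1) 7-8(w=5)}
step 7: add edge 3-4 (w=16); MST = {0-5(w=5) 0-6(w=1) 1-8(w=15) 3-4(w=16) 4-5(w=3) 5-7(w=1) 7-8(w=5)}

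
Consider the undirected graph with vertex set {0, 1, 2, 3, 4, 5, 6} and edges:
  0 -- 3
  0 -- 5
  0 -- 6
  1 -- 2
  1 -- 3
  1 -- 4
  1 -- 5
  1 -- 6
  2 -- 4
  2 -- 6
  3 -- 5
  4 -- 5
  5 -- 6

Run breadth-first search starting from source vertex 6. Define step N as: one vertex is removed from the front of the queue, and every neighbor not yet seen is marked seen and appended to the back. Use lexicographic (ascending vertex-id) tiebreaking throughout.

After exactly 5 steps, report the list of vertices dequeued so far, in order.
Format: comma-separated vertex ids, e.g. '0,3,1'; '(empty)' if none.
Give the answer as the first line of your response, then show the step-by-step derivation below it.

6,0,1,2,5

step 1: dequeue 6; queue=[0,1,2,5]; order=6
step 2: dequeue 0; queue=[1,2,5,3]; order=6,0
step 3: dequeue 1; queue=[2,5,3,4]; order=6,0,1
step 4: dequeue 2; queue=[5,3,4]; order=6,0,1,2
step 5: dequeue 5; queue=[3,4]; order=6,0,1,2,5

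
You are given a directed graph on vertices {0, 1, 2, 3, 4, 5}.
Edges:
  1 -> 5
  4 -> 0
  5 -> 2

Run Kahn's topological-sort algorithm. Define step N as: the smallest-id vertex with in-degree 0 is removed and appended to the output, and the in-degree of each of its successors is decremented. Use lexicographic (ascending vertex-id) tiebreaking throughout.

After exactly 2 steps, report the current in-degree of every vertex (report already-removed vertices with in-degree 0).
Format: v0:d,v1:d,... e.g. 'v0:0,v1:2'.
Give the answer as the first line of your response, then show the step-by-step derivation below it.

v0:1,v1:0,v2:1,v3:0,v4:0,v5:0

step 1: output 1; order=[1]; indeg=(1,0,1,0,0,0)
step 2: output 3; order=[1,3]; indeg=(1,0,1,0,0,0)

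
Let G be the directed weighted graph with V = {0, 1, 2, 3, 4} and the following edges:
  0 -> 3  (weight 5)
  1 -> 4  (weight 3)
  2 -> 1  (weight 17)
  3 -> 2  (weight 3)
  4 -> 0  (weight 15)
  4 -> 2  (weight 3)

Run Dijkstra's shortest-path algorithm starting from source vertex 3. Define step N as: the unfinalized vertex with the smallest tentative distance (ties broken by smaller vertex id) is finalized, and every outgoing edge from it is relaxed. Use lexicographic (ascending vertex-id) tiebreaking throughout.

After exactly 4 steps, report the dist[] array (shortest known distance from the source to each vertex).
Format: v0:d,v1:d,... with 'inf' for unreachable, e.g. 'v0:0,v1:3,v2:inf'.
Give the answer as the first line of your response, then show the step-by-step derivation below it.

v0:38,v1:20,v2:3,v3:0,v4:23

step 1: dist = v0:inf,v1:inf,v2:3,v3:0,v4:inf
step 2: dist = v0:inf,v1:20,v2:3,v3:0,v4:inf
step 3: dist = v0:inf,v1:20,v2:3,v3:0,v4:23
step 4: dist = v0:38,v1:20,v2:3,v3:0,v4:23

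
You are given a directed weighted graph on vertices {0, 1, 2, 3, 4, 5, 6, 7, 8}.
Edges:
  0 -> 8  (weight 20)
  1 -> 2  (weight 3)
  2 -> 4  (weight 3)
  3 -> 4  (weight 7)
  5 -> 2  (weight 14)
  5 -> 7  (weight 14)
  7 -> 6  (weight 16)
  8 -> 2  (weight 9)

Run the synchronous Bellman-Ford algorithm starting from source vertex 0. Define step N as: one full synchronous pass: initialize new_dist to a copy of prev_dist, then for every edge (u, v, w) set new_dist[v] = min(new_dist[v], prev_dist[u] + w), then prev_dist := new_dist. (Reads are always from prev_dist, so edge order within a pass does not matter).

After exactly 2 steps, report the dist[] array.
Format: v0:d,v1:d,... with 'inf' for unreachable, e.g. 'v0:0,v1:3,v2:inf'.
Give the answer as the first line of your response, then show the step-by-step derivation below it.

v0:0,v1:inf,v2:29,v3:inf,v4:inf,v5:inf,v6:inf,v7:inf,v8:20

step 1: dist = v0:0,v1:inf,v2:inf,v3:inf,v4:inf,v5:inf,v6:inf,v7:inf,v8:20
step 2: dist = v0:0,v1:inf,v2:29,v3:inf,v4:inf,v5:inf,v6:inf,v7:inf,v8:20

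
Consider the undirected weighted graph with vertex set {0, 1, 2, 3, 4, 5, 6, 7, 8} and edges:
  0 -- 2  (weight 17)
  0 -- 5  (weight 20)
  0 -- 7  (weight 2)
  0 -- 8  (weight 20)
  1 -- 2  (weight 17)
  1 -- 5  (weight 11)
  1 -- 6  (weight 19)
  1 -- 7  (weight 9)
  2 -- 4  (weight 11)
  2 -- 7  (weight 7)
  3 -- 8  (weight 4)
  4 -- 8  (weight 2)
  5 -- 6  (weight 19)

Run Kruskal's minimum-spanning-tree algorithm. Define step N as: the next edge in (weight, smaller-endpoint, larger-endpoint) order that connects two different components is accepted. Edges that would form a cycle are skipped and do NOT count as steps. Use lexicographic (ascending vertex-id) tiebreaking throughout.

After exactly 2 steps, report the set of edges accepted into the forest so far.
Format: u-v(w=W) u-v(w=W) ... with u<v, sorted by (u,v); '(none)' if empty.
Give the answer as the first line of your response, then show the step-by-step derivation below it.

0-7(w=2) 4-8(w=2)

step 1: add edge 0-7 (w=2); MST = {0-7(w=2)}
step 2: add edge 4-8 (w=2); MST = {0-7(w=2) 4-8(w=2)}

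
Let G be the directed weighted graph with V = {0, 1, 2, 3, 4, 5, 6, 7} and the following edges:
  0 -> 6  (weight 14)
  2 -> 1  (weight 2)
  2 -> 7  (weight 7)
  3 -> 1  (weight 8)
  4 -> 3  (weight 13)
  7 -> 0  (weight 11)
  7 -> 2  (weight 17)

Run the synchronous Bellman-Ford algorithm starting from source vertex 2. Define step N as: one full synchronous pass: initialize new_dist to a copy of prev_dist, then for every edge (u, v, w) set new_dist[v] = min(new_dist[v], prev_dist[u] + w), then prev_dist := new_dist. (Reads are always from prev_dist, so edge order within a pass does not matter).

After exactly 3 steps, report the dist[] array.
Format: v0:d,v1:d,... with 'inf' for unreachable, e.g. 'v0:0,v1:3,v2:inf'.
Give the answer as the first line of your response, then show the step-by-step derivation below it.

v0:18,v1:2,v2:0,v3:inf,v4:inf,v5:inf,v6:32,v7:7

step 1: dist = v0:inf,v1:2,v2:0,v3:inf,v4:inf,v5:inf,v6:inf,v7:7
step 2: dist = v0:18,v1:2,v2:0,v3:inf,v4:inf,v5:inf,v6:inf,v7:7
step 3: dist = v0:18,v1:2,v2:0,v3:inf,v4:inf,v5:inf,v6:32,v7:7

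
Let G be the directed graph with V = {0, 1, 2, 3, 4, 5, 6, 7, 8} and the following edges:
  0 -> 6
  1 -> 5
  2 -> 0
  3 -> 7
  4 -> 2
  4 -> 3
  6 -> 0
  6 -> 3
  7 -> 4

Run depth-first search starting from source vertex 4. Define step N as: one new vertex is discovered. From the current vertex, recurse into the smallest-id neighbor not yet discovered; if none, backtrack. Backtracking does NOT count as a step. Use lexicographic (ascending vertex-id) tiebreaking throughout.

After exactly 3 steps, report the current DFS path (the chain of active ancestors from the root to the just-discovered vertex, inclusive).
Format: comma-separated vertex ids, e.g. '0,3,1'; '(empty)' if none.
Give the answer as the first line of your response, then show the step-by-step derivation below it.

4,2,0

step 1: discover 4; path=4; order=4
step 2: discover 2; path=4>2; order=4,2
step 3: discover 0; path=4>2>0; order=4,2,0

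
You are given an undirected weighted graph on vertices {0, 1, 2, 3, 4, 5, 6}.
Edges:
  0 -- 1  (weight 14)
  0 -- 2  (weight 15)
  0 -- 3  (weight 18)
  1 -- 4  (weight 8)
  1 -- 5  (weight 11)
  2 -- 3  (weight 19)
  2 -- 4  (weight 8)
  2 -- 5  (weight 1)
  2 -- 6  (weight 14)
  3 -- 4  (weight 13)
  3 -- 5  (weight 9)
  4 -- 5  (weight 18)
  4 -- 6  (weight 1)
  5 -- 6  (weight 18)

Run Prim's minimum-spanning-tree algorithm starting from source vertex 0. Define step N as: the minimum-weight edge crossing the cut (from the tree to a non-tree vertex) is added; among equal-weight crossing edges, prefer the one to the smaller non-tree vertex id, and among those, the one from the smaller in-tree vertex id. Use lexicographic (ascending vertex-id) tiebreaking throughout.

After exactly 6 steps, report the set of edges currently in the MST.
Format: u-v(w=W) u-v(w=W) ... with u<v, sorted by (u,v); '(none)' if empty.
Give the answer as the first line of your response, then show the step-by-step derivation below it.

0-1(w=14) 1-4(w=8) 2-4(w=8) 2-5(w=1) 3-5(w=9) 4-6(w=1)

step 1: add edge 0-1 (w=14); MST = {0-1(w=14)}
step 2: add edge 1-4 (w=8); MST = {0-1(w=14) 1-4(w=8)}
step 3: add edge 4-6 (w=1); MST = {0-1(w=14) 1-4(w=8) 4-6(w=1)}
step 4: add edge 2-4 (w=8); MST = {0-1(w=14) 1-4(w=8) 2-4(w=8) 4-6(w=1)}
step 5: add edge 2-5 (w=1); MST = {0-1(w=14) 1-4(w=8) 2-4(w=8) 2-5(w=1) 4-6(w=1)}
step 6: add edge 3-5 (w=9); MST = {0-1(w=14) 1-4(w=8) 2-4(w=8) 2-5(w=1) 3-5(w=9) 4-6(w=1)}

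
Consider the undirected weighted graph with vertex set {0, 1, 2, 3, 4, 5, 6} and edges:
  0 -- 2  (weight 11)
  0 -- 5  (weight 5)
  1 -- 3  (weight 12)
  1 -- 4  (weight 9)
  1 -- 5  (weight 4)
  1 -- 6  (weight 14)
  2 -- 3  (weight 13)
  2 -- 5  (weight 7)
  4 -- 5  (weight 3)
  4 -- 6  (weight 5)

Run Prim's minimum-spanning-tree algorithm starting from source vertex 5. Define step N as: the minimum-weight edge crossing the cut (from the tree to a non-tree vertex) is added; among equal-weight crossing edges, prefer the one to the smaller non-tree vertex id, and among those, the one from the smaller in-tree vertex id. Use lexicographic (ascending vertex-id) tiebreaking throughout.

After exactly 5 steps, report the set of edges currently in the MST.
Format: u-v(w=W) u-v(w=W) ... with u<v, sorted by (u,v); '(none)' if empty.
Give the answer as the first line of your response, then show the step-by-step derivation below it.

0-5(w=5) 1-5(w=4) 2-5(w=7) 4-5(w=3) 4-6(w=5)

step 1: add edge 4-5 (w=3); MST = {4-5(w=3)}
step 2: add edge 1-5 (w=4); MST = {1-5(w=4) 4-5(w=3)}
step 3: add edge 0-5 (w=5); MST = {0-5(w=5) 1-5(w=4) 4-5(w=3)}
step 4: add edge 4-6 (w=5); MST = {0-5(w=5) 1-5(w=4) 4-5(w=3) 4-6(w=5)}
step 5: add edge 2-5 (w=7); MST = {0-5(w=5) 1-5(w=4) 2-5(w=7) 4-5(w=3) 4-6(w=5)}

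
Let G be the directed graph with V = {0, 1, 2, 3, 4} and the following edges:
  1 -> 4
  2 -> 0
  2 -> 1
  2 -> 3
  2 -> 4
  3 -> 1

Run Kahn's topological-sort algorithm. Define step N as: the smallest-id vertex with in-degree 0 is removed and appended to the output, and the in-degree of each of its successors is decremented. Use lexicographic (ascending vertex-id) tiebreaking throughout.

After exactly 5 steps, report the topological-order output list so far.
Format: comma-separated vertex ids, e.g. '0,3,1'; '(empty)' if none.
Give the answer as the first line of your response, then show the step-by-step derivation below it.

2,0,3,1,4

step 1: output 2; order=[2]; indeg=(0,1,0,0,1)
step 2: output 0; order=[2,0]; indeg=(0,1,0,0,1)
step 3: output 3; order=[2,0,3]; indeg=(0,0,0,0,1)
step 4: output 1; order=[2,0,3,1]; indeg=(0,0,0,0,0)
step 5: output 4; order=[2,0,3,1,4]; indeg=(0,0,0,0,0)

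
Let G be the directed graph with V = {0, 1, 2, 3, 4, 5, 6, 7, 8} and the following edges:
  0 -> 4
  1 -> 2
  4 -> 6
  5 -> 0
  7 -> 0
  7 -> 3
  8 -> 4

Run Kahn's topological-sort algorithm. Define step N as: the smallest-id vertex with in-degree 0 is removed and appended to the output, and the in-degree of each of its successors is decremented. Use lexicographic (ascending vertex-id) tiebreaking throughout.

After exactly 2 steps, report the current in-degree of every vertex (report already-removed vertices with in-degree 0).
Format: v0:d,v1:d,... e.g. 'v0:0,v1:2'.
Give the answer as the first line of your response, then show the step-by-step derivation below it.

v0:2,v1:0,v2:0,v3:1,v4:2,v5:0,v6:1,v7:0,v8:0

step 1: output 1; order=[1]; indeg=(2,0,0,1,2,0,1,0,0)
step 2: output 2; order=[1,2]; indeg=(2,0,0,1,2,0,1,0,0)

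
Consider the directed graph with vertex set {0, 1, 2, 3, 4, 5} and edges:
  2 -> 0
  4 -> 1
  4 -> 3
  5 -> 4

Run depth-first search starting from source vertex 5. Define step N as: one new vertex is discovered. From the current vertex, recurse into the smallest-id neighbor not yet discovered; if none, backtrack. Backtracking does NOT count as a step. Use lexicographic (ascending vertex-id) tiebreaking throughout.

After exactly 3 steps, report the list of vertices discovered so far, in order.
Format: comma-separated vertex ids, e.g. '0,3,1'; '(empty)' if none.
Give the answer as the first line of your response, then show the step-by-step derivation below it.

5,4,1

step 1: discover 5; path=5; order=5
step 2: discover 4; path=5>4; order=5,4
step 3: discover 1; path=5>4>1; order=5,4,1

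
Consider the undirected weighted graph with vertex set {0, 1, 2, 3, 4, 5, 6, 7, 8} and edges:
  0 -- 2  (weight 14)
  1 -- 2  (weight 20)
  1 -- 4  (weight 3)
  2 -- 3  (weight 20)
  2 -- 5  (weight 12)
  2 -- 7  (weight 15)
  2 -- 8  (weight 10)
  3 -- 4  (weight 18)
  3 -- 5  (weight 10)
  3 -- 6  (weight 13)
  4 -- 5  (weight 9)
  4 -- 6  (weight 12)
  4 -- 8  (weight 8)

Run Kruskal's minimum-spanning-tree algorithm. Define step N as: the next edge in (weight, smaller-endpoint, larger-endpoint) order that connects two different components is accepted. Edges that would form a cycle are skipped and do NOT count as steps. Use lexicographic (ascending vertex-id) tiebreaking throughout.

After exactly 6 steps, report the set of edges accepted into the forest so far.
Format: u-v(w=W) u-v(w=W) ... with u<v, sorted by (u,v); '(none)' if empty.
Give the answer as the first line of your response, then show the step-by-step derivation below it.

1-4(w=3) 2-8(w=10) 3-5(w=10) 4-5(w=9) 4-6(w=12) 4-8(w=8)

step 1: add edge 1-4 (w=3); MST = {1-4(w=3)}
step 2: add edge 4-8 (w=8); MST = {1-4(w=3) 4-8(w=8)}
step 3: add edge 4-5 (w=9); MST = {1-4(w=3) 4-5(w=9) 4-8(w=8)}
step 4: add edge 2-8 (w=10); MST = {1-4(w=3) 2-8(w=10) 4-5(w=9) 4-8(w=8)}
step 5: add edge 3-5 (w=10); MST = {1-4(w=3) 2-8(w=10) 3-5(w=10) 4-5(w=9) 4-8(w=8)}
step 6: add edge 4-6 (w=12); MST = {1-4(w=3) 2-8(w=10) 3-5(w=10) 4-5(w=9) 4-6(w=12) 4-8(w=8)}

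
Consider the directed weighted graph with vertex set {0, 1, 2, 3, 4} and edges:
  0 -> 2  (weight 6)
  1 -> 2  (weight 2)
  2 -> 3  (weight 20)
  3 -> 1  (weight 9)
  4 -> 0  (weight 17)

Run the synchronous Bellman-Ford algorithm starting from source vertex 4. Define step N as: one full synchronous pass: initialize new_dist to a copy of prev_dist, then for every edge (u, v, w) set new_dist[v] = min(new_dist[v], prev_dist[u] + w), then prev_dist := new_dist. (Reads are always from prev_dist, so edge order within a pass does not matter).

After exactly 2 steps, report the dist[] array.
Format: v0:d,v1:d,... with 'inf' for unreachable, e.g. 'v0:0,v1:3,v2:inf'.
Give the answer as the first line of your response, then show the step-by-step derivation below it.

v0:17,v1:inf,v2:23,v3:inf,v4:0

step 1: dist = v0:17,v1:inf,v2:inf,v3:inf,v4:0
step 2: dist = v0:17,v1:inf,v2:23,v3:inf,v4:0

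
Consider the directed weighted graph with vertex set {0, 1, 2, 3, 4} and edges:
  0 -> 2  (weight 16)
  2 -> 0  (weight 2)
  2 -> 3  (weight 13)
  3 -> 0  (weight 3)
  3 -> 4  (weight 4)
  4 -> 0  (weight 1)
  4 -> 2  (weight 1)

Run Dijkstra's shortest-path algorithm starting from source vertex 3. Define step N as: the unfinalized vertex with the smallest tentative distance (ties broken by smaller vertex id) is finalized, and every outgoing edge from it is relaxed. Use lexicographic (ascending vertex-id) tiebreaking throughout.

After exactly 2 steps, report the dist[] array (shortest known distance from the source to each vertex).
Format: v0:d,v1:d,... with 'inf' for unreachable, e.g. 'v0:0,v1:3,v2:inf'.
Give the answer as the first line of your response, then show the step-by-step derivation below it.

v0:3,v1:inf,v2:19,v3:0,v4:4

step 1: dist = v0:3,v1:inf,v2:inf,v3:0,v4:4
step 2: dist = v0:3,v1:inf,v2:19,v3:0,v4:4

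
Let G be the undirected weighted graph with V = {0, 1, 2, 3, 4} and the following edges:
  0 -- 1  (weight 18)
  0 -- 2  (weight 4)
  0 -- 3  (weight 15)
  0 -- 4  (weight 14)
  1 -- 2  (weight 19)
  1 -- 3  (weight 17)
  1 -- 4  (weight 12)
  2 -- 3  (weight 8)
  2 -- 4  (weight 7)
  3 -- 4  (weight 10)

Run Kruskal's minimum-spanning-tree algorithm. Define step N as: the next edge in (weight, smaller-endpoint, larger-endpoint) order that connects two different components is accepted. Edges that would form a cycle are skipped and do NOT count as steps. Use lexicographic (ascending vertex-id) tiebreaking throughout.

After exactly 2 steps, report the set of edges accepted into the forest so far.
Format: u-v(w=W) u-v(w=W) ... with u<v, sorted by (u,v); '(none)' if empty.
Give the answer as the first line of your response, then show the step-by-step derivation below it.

0-2(w=4) 2-4(w=7)

step 1: add edge 0-2 (w=4); MST = {0-2(w=4)}
step 2: add edge 2-4 (w=7); MST = {0-2(w=4) 2-4(w=7)}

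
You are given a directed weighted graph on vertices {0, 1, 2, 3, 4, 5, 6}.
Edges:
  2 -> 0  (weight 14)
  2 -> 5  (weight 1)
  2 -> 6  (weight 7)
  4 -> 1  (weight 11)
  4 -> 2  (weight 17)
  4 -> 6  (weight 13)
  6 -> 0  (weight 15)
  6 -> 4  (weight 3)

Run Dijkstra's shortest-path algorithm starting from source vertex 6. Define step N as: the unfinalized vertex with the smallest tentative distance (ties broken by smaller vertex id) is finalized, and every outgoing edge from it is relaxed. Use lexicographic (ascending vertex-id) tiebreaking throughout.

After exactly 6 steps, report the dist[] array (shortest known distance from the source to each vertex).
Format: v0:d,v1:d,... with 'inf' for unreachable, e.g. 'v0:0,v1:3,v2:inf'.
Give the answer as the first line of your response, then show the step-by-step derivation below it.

v0:15,v1:14,v2:20,v3:inf,v4:3,v5:21,v6:0

step 1: dist = v0:15,v1:inf,v2:inf,v3:inf,v4:3,v5:inf,v6:0
step 2: dist = v0:15,v1:14,v2:20,v3:inf,v4:3,v5:inf,v6:0
step 3: dist = v0:15,v1:14,v2:20,v3:inf,v4:3,v5:inf,v6:0
step 4: dist = v0:15,v1:14,v2:20,v3:inf,v4:3,v5:inf,v6:0
step 5: dist = v0:15,v1:14,v2:20,v3:inf,v4:3,v5:21,v6:0
step 6: dist = v0:15,v1:14,v2:20,v3:inf,v4:3,v5:21,v6:0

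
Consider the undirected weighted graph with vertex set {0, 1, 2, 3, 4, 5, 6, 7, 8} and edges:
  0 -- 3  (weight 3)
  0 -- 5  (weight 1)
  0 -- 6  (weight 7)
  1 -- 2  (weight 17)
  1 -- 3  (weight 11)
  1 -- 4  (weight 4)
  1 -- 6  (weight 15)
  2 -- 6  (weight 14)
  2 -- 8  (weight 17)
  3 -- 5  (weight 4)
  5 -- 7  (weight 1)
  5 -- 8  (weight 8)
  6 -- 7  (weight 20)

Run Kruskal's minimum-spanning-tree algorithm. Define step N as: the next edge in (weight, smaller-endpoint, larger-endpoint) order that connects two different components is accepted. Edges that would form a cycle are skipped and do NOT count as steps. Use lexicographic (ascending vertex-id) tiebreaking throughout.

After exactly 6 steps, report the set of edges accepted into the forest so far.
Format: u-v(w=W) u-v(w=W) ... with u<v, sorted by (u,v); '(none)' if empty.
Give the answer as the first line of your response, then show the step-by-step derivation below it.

0-3(w=3) 0-5(w=1) 0-6(w=7) 1-4(w=4) 5-7(w=1) 5-8(w=8)

step 1: add edge 0-5 (w=1); MST = {0-5(w=1)}
step 2: add edge 5-7 (w=1); MST = {0-5(w=1) 5-7(w=1)}
step 3: add edge 0-3 (w=3); MST = {0-3(w=3) 0-5(w=1) 5-7(w=1)}
step 4: add edge 1-4 (w=4); MST = {0-3(w=3) 0-5(w=1) 1-4(w=4) 5-7(w=1)}
step 5: add edge 0-6 (w=7); MST = {0-3(w=3) 0-5(w=1) 0-6(w=7) 1-4(w=4) 5-7(w=1)}
step 6: add edge 5-8 (w=8); MST = {0-3(w=3) 0-5(w=1) 0-6(w=7) 1-4(w=4) 5-7(w=1) 5-8(w=8)}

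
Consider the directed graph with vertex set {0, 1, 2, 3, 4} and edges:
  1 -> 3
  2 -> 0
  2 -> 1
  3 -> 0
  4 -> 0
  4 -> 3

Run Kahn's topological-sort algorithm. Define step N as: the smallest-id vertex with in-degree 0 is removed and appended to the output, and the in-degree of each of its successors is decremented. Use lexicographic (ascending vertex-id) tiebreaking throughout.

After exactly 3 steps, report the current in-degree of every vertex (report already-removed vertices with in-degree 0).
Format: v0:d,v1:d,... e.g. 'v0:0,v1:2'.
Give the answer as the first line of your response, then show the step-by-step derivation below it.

v0:1,v1:0,v2:0,v3:0,v4:0

step 1: output 2; order=[2]; indeg=(2,0,0,2,0)
step 2: output 1; order=[2,1]; indeg=(2,0,0,1,0)
step 3: output 4; order=[2,1,4]; indeg=(1,0,0,0,0)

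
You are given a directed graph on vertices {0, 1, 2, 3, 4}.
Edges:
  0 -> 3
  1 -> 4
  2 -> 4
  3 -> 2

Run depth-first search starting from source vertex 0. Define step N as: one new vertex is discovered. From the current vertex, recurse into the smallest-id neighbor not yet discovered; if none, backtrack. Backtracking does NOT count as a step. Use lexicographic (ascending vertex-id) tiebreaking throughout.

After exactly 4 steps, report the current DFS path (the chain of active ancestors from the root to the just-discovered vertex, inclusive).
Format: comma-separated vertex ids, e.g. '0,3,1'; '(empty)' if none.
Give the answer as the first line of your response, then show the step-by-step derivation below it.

0,3,2,4

step 1: discover 0; path=0; order=0
step 2: discover 3; path=0>3; order=0,3
step 3: discover 2; path=0>3>2; order=0,3,2
step 4: discover 4; path=0>3>2>4; order=0,3,2,4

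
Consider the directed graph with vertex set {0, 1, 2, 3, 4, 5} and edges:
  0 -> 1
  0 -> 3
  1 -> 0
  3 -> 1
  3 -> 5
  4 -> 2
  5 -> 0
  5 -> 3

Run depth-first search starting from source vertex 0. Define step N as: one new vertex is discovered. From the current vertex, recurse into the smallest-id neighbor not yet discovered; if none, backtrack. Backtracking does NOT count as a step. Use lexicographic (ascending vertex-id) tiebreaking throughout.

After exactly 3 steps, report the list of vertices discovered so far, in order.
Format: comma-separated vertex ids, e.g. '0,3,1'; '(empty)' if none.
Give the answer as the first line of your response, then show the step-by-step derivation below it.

0,1,3

step 1: discover 0; path=0; order=0
step 2: discover 1; path=0>1; order=0,1
step 3: discover 3; path=0>3; order=0,1,3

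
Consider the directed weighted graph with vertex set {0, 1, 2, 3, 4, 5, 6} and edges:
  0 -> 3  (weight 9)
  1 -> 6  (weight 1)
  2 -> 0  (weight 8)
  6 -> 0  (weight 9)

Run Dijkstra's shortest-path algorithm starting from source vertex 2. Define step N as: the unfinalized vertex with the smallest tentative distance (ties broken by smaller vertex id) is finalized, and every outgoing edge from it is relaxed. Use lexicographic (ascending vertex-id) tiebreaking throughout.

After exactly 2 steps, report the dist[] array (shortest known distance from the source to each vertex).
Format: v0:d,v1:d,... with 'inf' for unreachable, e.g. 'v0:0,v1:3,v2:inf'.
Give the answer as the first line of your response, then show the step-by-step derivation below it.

v0:8,v1:inf,v2:0,v3:17,v4:inf,v5:inf,v6:inf

step 1: dist = v0:8,v1:inf,v2:0,v3:inf,v4:inf,v5:inf,v6:inf
step 2: dist = v0:8,v1:inf,v2:0,v3:17,v4:inf,v5:inf,v6:inf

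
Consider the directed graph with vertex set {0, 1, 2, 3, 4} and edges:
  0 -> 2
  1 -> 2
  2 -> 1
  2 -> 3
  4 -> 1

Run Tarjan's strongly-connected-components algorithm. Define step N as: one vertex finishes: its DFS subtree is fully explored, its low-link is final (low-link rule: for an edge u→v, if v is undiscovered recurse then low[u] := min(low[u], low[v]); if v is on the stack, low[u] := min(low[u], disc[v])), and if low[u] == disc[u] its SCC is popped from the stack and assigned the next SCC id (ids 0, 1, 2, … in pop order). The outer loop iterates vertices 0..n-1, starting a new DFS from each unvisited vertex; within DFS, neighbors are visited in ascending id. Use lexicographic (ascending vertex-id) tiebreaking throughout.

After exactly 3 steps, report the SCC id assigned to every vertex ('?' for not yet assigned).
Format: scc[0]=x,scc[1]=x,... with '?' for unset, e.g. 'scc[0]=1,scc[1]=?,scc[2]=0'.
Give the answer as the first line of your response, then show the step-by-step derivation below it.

scc[0]=?,scc[1]=1,scc[2]=1,scc[3]=0,scc[4]=?

step 1: low=(low[0]=0,low[1]=1,low[2]=1,low[3]=?,low[4]=?); scc=(scc[0]=?,scc[1]=?,scc[2]=?,scc[3]=?,scc[4]=?)
step 2: low=(low[0]=0,low[1]=1,low[2]=1,low[3]=3,low[4]=?); scc=(scc[0]=?,scc[1]=?,scc[2]=?,scc[3]=0,scc[4]=?)
step 3: low=(low[0]=0,low[1]=1,low[2]=1,low[3]=3,low[4]=?); scc=(scc[0]=?,scc[1]=1,scc[2]=1,scc[3]=0,scc[4]=?)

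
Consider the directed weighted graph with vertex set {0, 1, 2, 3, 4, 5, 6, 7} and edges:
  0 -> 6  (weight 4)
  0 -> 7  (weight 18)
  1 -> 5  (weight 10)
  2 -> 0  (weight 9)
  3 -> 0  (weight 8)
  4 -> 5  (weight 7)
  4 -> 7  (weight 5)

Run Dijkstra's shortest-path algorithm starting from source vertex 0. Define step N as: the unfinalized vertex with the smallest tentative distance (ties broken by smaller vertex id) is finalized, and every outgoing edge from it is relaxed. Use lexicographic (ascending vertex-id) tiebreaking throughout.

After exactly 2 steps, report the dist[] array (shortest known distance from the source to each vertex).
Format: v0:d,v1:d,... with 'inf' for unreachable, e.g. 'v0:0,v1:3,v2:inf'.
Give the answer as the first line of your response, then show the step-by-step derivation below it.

v0:0,v1:inf,v2:inf,v3:inf,v4:inf,v5:inf,v6:4,v7:18

step 1: dist = v0:0,v1:inf,v2:inf,v3:inf,v4:inf,v5:inf,v6:4,v7:18
step 2: dist = v0:0,v1:inf,v2:inf,v3:inf,v4:inf,v5:inf,v6:4,v7:18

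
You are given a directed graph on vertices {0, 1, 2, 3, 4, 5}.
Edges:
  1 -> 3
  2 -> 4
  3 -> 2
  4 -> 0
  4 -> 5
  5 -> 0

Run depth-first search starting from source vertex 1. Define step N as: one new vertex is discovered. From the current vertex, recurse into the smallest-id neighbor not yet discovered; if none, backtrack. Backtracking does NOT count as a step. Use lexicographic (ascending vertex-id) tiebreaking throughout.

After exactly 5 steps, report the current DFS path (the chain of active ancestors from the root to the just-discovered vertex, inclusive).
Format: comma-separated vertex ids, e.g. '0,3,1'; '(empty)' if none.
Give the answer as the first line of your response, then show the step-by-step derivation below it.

1,3,2,4,0

step 1: discover 1; path=1; order=1
step 2: discover 3; path=1>3; order=1,3
step 3: discover 2; path=1>3>2; order=1,3,2
step 4: discover 4; path=1>3>2>4; order=1,3,2,4
step 5: discover 0; path=1>3>2>4>0; order=1,3,2,4,0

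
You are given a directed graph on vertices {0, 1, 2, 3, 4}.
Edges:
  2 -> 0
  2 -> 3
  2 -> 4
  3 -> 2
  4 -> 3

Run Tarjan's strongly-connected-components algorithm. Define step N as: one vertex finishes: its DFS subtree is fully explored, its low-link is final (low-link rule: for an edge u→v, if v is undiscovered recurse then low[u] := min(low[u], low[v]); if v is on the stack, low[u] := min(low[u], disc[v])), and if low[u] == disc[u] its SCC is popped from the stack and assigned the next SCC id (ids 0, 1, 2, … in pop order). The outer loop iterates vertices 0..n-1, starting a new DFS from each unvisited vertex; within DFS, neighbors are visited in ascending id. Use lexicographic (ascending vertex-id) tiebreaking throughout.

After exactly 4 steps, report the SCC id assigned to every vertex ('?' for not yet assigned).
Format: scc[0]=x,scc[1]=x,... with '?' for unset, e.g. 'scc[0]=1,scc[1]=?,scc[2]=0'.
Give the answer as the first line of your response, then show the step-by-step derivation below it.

scc[0]=0,scc[1]=1,scc[2]=?,scc[3]=?,scc[4]=?

step 1: low=(low[0]=0,low[1]=?,low[2]=?,low[3]=?,low[4]=?); scc=(scc[0]=0,scc[1]=?,scc[2]=?,scc[3]=?,scc[4]=?)
step 2: low=(low[0]=0,low[1]=1,low[2]=?,low[3]=?,low[4]=?); scc=(scc[0]=0,scc[1]=1,scc[2]=?,scc[3]=?,scc[4]=?)
step 3: low=(low[0]=0,low[1]=1,low[2]=2,low[3]=2,low[4]=?); scc=(scc[0]=0,scc[1]=1,scc[2]=?,scc[3]=?,scc[4]=?)
step 4: low=(low[0]=0,low[1]=1,low[2]=2,low[3]=2,low[4]=3); scc=(scc[0]=0,scc[1]=1,scc[2]=?,scc[3]=?,scc[4]=?)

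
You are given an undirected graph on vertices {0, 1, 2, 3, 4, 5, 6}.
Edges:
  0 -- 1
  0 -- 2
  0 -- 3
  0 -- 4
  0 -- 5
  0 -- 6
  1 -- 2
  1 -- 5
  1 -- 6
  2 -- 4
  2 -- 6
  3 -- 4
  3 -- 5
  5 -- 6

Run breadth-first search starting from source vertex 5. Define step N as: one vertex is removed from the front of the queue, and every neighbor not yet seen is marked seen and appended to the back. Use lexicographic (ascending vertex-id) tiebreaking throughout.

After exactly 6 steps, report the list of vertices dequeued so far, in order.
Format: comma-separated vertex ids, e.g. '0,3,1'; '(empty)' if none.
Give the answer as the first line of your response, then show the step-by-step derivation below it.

5,0,1,3,6,2

step 1: dequeue 5; queue=[0,1,3,6]; order=5
step 2: dequeue 0; queue=[1,3,6,2,4]; order=5,0
step 3: dequeue 1; queue=[3,6,2,4]; order=5,0,1
step 4: dequeue 3; queue=[6,2,4]; order=5,0,1,3
step 5: dequeue 6; queue=[2,4]; order=5,0,1,3,6
step 6: dequeue 2; queue=[4]; order=5,0,1,3,6,2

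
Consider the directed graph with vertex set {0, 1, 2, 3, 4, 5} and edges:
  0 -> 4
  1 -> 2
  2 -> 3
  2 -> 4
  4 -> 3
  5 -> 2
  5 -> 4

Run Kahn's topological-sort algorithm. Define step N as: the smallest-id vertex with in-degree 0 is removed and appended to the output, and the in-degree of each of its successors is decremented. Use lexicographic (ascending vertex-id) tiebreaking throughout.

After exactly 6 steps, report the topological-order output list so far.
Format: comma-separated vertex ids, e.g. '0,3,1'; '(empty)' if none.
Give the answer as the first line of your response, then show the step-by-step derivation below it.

0,1,5,2,4,3

step 1: output 0; order=[0]; indeg=(0,0,2,2,2,0)
step 2: output 1; order=[0,1]; indeg=(0,0,1,2,2,0)
step 3: output 5; order=[0,1,5]; indeg=(0,0,0,2,1,0)
step 4: output 2; order=[0,1,5,2]; indeg=(0,0,0,1,0,0)
step 5: output 4; order=[0,1,5,2,4]; indeg=(0,0,0,0,0,0)
step 6: output 3; order=[0,1,5,2,4,3]; indeg=(0,0,0,0,0,0)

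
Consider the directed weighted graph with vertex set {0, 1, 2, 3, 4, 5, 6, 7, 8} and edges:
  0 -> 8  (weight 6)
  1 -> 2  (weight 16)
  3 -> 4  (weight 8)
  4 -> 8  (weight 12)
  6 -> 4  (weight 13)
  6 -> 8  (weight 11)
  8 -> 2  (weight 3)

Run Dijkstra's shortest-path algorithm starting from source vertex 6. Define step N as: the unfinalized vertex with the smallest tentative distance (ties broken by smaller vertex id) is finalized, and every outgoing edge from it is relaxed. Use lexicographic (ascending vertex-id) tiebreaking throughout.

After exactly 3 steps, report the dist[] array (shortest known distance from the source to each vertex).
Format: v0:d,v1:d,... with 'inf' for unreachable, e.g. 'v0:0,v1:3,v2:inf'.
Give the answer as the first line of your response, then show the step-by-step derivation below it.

v0:inf,v1:inf,v2:14,v3:inf,v4:13,v5:inf,v6:0,v7:inf,v8:11

step 1: dist = v0:inf,v1:inf,v2:inf,v3:inf,v4:13,v5:inf,v6:0,v7:inf,v8:11
step 2: dist = v0:inf,v1:inf,v2:14,v3:inf,v4:13,v5:inf,v6:0,v7:inf,v8:11
step 3: dist = v0:inf,v1:inf,v2:14,v3:inf,v4:13,v5:inf,v6:0,v7:inf,v8:11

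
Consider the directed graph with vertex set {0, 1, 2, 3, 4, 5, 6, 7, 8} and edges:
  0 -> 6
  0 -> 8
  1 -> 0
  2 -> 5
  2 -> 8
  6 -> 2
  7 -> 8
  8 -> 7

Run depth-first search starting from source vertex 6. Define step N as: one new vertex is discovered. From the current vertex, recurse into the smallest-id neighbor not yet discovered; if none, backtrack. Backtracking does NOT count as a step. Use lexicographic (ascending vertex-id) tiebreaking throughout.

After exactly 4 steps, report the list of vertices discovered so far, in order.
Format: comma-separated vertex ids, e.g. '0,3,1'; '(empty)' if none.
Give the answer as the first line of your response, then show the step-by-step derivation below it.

6,2,5,8

step 1: discover 6; path=6; order=6
step 2: discover 2; path=6>2; order=6,2
step 3: discover 5; path=6>2>5; order=6,2,5
step 4: discover 8; path=6>2>8; order=6,2,5,8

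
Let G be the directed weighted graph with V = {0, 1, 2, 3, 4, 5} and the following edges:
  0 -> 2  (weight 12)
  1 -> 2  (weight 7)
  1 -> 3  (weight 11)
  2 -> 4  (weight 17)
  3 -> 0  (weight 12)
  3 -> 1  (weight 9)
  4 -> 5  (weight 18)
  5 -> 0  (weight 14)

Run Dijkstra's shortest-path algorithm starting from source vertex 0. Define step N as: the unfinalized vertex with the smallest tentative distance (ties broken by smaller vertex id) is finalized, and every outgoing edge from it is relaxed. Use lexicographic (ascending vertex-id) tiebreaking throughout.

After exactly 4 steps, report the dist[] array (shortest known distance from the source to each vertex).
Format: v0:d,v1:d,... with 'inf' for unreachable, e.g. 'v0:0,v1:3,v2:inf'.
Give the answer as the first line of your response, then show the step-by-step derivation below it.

v0:0,v1:inf,v2:12,v3:inf,v4:29,v5:47

step 1: dist = v0:0,v1:inf,v2:12,v3:inf,v4:inf,v5:inf
step 2: dist = v0:0,v1:inf,v2:12,v3:inf,v4:29,v5:inf
step 3: dist = v0:0,v1:inf,v2:12,v3:inf,v4:29,v5:47
step 4: dist = v0:0,v1:inf,v2:12,v3:inf,v4:29,v5:47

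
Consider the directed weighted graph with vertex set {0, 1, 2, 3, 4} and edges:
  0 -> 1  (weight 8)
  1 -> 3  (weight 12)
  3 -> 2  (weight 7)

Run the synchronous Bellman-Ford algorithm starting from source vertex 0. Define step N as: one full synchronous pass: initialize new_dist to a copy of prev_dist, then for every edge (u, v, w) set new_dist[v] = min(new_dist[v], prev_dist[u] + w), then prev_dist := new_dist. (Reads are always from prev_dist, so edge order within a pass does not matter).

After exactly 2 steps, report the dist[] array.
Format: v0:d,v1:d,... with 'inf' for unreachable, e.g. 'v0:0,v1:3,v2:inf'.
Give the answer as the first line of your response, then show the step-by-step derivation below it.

v0:0,v1:8,v2:inf,v3:20,v4:inf

step 1: dist = v0:0,v1:8,v2:inf,v3:inf,v4:inf
step 2: dist = v0:0,v1:8,v2:inf,v3:20,v4:inf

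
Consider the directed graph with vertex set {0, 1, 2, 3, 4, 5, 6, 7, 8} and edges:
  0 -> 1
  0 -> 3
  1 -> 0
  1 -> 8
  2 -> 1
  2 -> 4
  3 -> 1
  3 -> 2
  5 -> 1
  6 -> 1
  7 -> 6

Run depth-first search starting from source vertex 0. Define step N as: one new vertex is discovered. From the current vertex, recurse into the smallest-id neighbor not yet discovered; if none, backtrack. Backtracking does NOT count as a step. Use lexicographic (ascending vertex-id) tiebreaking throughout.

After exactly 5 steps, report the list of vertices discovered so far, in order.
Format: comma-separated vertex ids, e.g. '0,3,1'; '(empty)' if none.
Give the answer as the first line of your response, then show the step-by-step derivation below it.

0,1,8,3,2

step 1: discover 0; path=0; order=0
step 2: discover 1; path=0>1; order=0,1
step 3: discover 8; path=0>1>8; order=0,1,8
step 4: discover 3; path=0>3; order=0,1,8,3
step 5: discover 2; path=0>3>2; order=0,1,8,3,2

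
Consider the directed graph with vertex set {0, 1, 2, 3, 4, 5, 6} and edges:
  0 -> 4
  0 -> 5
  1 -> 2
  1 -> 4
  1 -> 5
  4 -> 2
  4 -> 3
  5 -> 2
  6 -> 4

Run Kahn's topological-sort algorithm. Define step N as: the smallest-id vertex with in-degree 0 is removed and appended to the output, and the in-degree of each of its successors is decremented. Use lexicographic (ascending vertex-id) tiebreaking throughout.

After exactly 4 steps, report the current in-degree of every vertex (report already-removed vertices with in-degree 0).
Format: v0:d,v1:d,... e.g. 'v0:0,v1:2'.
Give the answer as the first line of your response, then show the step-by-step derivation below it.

v0:0,v1:0,v2:1,v3:1,v4:0,v5:0,v6:0

step 1: output 0; order=[0]; indeg=(0,0,3,1,2,1,0)
step 2: output 1; order=[0,1]; indeg=(0,0,2,1,1,0,0)
step 3: output 5; order=[0,1,5]; indeg=(0,0,1,1,1,0,0)
step 4: output 6; order=[0,1,5,6]; indeg=(0,0,1,1,0,0,0)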